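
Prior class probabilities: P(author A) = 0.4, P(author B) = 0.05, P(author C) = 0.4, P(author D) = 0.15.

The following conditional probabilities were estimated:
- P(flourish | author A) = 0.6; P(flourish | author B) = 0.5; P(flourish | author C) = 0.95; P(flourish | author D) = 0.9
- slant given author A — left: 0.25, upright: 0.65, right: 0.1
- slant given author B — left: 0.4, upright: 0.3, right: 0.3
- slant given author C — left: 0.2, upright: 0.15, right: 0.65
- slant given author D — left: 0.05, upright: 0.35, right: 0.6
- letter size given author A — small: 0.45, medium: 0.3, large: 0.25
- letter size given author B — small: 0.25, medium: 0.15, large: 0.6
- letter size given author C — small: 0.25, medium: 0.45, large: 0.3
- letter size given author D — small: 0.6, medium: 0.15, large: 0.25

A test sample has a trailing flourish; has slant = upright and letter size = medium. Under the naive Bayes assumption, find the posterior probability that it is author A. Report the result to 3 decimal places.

author A: 0.4 × 0.6 × 0.65 × 0.3 = 0.0468
author B: 0.05 × 0.5 × 0.3 × 0.15 = 0.001125
author C: 0.4 × 0.95 × 0.15 × 0.45 = 0.02565
author D: 0.15 × 0.9 × 0.35 × 0.15 = 0.0070875
P(author A | x) = 0.0468 / 0.0806625 ≈ 0.580

0.580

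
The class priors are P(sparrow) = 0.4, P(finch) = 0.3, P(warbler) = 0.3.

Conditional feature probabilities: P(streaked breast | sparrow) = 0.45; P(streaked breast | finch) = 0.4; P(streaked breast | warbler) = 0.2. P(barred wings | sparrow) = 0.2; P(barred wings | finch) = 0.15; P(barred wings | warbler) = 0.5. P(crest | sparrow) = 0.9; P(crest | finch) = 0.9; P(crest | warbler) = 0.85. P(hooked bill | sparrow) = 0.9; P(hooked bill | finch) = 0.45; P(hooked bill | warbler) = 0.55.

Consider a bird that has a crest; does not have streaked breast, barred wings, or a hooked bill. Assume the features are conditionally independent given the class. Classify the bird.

finch

sparrow: 0.4 × (1−0.45) × (1−0.2) × 0.9 × (1−0.9) = 0.01584
finch: 0.3 × (1−0.4) × (1−0.15) × 0.9 × (1−0.45) = 0.075735
warbler: 0.3 × (1−0.2) × (1−0.5) × 0.85 × (1−0.55) = 0.0459
Highest score → finch.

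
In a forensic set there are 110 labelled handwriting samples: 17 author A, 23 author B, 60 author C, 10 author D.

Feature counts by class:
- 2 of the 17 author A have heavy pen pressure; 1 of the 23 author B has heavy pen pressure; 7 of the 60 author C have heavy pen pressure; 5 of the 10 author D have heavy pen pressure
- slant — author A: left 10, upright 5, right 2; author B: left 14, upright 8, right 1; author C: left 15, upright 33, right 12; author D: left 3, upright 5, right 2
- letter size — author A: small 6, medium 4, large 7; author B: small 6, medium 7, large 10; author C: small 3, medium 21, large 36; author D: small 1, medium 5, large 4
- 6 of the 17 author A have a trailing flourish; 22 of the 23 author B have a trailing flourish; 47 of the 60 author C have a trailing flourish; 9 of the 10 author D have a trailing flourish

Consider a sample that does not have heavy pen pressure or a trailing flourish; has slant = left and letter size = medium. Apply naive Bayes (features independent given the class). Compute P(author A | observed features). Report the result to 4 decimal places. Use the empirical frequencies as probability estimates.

author A: (17/110) × (15/17) × (10/17) × (4/17) × (11/17) ≈ 0.0122125
author B: (23/110) × (22/23) × (14/23) × (7/23) × (1/23) ≈ 0.00161091
author C: (60/110) × (53/60) × (15/60) × (21/60) × (13/60) ≈ 0.00913447
author D: (10/110) × (5/10) × (3/10) × (5/10) × (1/10) ≈ 0.000681818
P(author A | x) = 0.0122125 / 0.023639698 ≈ 0.5166

0.5166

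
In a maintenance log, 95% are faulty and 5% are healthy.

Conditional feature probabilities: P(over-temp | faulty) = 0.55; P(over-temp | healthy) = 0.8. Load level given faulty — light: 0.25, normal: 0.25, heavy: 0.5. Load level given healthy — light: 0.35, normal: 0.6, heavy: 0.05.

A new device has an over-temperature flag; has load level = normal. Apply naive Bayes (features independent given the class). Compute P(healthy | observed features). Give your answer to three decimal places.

0.155

faulty: 0.95 × 0.55 × 0.25 = 0.130625
healthy: 0.05 × 0.8 × 0.6 = 0.024
P(healthy | x) = 0.024 / 0.154625 ≈ 0.155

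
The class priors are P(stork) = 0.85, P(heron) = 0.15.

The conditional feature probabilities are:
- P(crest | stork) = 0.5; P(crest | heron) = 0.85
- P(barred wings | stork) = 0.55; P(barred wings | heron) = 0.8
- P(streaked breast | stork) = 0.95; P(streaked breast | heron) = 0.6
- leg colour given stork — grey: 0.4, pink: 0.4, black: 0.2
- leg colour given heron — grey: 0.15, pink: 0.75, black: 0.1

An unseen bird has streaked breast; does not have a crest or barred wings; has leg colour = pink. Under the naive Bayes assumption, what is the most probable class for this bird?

stork: 0.85 × (1−0.5) × (1−0.55) × 0.95 × 0.4 = 0.072675
heron: 0.15 × (1−0.85) × (1−0.8) × 0.6 × 0.75 = 0.002025
Highest score → stork.

stork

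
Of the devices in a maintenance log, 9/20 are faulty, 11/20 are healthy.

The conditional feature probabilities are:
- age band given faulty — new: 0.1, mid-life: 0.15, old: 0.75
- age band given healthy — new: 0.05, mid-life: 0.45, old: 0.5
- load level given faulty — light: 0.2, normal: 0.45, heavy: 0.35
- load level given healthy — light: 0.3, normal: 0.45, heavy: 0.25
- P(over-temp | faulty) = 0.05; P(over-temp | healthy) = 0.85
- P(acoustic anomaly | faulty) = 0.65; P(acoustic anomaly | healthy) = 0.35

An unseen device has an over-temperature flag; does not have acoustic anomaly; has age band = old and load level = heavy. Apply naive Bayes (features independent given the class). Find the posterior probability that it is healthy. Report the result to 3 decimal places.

faulty: 0.45 × 0.75 × 0.35 × 0.05 × (1−0.65) = 0.0020671875
healthy: 0.55 × 0.5 × 0.25 × 0.85 × (1−0.35) = 0.037984375
P(healthy | x) = 0.037984375 / 0.0400515625 ≈ 0.948

0.948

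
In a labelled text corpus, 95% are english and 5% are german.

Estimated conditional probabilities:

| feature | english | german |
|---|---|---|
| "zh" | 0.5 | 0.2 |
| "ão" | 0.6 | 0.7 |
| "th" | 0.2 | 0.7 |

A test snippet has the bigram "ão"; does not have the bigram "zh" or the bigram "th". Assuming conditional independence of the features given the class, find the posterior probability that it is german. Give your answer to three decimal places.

english: 0.95 × (1−0.5) × 0.6 × (1−0.2) = 0.228
german: 0.05 × (1−0.2) × 0.7 × (1−0.7) = 0.0084
P(german | x) = 0.0084 / 0.2364 ≈ 0.036

0.036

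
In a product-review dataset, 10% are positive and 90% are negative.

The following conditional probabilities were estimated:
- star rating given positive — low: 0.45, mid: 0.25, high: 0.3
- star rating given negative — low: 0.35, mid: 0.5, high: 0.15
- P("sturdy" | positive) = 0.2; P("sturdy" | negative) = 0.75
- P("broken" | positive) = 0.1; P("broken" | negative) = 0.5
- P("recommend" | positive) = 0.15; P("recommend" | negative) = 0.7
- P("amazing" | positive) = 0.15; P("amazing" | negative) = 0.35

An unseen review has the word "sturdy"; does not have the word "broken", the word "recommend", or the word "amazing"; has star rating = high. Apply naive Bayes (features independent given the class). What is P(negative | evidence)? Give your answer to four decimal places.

positive: 0.1 × 0.3 × 0.2 × (1−0.1) × (1−0.15) × (1−0.15) = 0.0039015
negative: 0.9 × 0.15 × 0.75 × (1−0.5) × (1−0.7) × (1−0.35) = 0.009871875
P(negative | x) = 0.009871875 / 0.013773375 ≈ 0.7167

0.7167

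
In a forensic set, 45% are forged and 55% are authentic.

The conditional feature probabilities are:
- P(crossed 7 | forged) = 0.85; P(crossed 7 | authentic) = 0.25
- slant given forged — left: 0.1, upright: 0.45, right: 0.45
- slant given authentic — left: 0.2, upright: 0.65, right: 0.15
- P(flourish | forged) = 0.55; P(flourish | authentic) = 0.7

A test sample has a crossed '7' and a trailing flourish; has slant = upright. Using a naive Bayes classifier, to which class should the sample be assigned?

forged

forged: 0.45 × 0.85 × 0.45 × 0.55 = 0.09466875
authentic: 0.55 × 0.25 × 0.65 × 0.7 = 0.0625625
Highest score → forged.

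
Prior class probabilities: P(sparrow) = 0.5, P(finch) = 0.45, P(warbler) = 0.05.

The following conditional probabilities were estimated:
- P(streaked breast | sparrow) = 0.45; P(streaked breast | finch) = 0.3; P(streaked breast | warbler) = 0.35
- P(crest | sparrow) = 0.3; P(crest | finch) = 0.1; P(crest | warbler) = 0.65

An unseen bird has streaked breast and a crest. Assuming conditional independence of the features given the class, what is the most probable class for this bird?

sparrow

sparrow: 0.5 × 0.45 × 0.3 = 0.0675
finch: 0.45 × 0.3 × 0.1 = 0.0135
warbler: 0.05 × 0.35 × 0.65 = 0.011375
Highest score → sparrow.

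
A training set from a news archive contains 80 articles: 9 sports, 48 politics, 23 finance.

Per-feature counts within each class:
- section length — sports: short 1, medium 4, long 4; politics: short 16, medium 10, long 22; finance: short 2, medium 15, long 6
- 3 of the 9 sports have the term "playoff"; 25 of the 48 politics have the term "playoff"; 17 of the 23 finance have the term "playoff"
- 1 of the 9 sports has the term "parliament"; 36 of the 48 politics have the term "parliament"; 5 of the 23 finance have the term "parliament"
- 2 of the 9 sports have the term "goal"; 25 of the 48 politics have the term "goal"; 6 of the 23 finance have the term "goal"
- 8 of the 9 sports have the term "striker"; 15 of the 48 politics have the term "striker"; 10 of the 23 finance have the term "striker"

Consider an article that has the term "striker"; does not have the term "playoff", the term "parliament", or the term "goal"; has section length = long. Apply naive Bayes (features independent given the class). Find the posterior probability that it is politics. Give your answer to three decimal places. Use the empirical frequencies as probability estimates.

0.163

sports: (9/80) × (4/9) × (6/9) × (8/9) × (7/9) × (8/9) ≈ 0.0204847
politics: (48/80) × (22/48) × (23/48) × (12/48) × (23/48) × (15/48) ≈ 0.00493283
finance: (23/80) × (6/23) × (6/23) × (18/23) × (17/23) × (10/23) ≈ 0.00492065
P(politics | x) = 0.00493283 / 0.03033818 ≈ 0.163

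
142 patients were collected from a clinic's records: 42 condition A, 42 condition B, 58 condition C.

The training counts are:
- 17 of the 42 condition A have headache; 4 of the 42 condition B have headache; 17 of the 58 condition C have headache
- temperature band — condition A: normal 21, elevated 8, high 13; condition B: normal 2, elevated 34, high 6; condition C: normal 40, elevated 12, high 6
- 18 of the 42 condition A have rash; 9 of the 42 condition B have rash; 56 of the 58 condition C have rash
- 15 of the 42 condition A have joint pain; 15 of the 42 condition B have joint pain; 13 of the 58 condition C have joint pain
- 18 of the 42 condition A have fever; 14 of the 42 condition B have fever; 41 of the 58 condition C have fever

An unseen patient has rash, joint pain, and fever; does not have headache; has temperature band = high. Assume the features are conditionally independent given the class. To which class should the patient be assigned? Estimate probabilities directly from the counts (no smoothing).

condition C

condition A: (42/142) × (25/42) × (13/42) × (18/42) × (15/42) × (18/42) ≈ 0.00357465
condition B: (42/142) × (38/42) × (6/42) × (9/42) × (15/42) × (14/42) ≈ 0.000975239
condition C: (58/142) × (41/58) × (6/58) × (56/58) × (13/58) × (41/58) ≈ 0.0045693
Highest score → condition C.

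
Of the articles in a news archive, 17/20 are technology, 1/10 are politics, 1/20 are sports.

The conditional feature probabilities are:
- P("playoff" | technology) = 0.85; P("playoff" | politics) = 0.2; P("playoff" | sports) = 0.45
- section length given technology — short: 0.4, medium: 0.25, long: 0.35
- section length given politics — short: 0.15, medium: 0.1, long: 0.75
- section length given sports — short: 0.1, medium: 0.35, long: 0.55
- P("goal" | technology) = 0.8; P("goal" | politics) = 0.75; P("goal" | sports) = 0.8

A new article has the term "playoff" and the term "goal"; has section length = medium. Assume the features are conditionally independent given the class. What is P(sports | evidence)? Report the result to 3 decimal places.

technology: 0.85 × 0.85 × 0.25 × 0.8 = 0.1445
politics: 0.1 × 0.2 × 0.1 × 0.75 = 0.0015
sports: 0.05 × 0.45 × 0.35 × 0.8 = 0.0063
P(sports | x) = 0.0063 / 0.1523 ≈ 0.041

0.041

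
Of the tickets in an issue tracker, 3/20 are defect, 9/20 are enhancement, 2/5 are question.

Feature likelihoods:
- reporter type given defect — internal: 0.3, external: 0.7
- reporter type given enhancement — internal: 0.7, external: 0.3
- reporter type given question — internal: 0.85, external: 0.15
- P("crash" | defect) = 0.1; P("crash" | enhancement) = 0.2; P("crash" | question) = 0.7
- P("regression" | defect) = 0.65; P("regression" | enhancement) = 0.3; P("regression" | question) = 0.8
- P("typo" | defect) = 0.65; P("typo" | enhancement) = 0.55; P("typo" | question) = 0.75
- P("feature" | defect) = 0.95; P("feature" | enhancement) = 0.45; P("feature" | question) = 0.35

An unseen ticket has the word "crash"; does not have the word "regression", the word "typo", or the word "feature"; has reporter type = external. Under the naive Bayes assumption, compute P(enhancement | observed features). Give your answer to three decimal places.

0.766

defect: 0.15 × 0.7 × 0.1 × (1−0.65) × (1−0.65) × (1−0.95) = 0.0000643125
enhancement: 0.45 × 0.3 × 0.2 × (1−0.3) × (1−0.55) × (1−0.45) = 0.00467775
question: 0.4 × 0.15 × 0.7 × (1−0.8) × (1−0.75) × (1−0.35) = 0.001365
P(enhancement | x) = 0.00467775 / 0.0061070625 ≈ 0.766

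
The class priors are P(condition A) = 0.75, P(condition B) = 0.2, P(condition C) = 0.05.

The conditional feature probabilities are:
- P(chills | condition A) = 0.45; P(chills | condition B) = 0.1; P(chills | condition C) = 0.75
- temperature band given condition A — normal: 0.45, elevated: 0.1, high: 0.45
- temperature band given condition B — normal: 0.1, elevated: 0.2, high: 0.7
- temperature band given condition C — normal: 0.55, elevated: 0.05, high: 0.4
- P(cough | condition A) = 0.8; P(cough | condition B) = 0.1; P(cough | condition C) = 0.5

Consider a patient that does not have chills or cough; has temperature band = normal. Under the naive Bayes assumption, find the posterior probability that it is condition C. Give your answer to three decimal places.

condition A: 0.75 × (1−0.45) × 0.45 × (1−0.8) = 0.037125
condition B: 0.2 × (1−0.1) × 0.1 × (1−0.1) = 0.0162
condition C: 0.05 × (1−0.75) × 0.55 × (1−0.5) = 0.0034375
P(condition C | x) = 0.0034375 / 0.0567625 ≈ 0.061

0.061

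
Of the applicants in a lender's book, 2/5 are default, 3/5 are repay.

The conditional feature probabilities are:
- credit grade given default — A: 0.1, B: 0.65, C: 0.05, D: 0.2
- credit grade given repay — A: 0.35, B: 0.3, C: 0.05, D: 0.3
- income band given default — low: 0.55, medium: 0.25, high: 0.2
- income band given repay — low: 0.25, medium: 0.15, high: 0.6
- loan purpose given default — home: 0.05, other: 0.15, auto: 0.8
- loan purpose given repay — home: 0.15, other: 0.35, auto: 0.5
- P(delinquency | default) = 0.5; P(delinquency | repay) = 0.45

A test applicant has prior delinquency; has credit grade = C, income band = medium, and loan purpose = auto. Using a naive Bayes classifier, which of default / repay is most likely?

default: 0.4 × 0.05 × 0.25 × 0.8 × 0.5 = 0.002
repay: 0.6 × 0.05 × 0.15 × 0.5 × 0.45 = 0.0010125
Highest score → default.

default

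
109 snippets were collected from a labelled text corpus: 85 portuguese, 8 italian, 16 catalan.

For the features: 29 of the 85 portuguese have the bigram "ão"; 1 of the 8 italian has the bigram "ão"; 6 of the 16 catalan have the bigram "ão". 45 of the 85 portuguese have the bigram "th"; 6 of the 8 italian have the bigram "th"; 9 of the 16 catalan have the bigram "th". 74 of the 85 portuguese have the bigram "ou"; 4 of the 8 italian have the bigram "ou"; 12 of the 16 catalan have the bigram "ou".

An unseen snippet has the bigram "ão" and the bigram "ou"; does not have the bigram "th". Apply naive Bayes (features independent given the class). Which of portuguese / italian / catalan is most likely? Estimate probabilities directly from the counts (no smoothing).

portuguese

portuguese: (85/109) × (29/85) × (40/85) × (74/85) ≈ 0.109
italian: (8/109) × (1/8) × (2/8) × (4/8) ≈ 0.00114679
catalan: (16/109) × (6/16) × (7/16) × (12/16) ≈ 0.0180619
Highest score → portuguese.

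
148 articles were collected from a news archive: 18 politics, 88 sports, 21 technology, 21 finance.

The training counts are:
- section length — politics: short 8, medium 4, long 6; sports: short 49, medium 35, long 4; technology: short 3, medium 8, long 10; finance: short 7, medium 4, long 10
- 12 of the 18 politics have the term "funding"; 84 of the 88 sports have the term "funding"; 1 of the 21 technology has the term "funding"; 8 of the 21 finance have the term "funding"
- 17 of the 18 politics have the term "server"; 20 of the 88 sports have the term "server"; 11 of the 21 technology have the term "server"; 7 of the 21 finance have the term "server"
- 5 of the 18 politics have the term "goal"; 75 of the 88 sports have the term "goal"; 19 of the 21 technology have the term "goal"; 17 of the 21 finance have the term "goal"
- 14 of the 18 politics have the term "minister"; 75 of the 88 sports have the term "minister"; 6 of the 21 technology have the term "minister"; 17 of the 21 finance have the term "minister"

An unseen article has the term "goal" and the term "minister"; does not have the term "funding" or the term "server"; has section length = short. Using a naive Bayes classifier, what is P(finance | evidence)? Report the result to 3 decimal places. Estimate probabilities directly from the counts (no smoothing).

0.537

politics: (18/148) × (8/18) × (6/18) × (1/18) × (5/18) × (14/18) ≈ 0.000216266
sports: (88/148) × (49/88) × (4/88) × (68/88) × (75/88) × (75/88) ≈ 0.00844686
technology: (21/148) × (3/21) × (20/21) × (10/21) × (19/21) × (6/21) ≈ 0.00237639
finance: (21/148) × (7/21) × (13/21) × (14/21) × (17/21) × (17/21) ≈ 0.0127917
P(finance | x) = 0.0127917 / 0.023831216 ≈ 0.537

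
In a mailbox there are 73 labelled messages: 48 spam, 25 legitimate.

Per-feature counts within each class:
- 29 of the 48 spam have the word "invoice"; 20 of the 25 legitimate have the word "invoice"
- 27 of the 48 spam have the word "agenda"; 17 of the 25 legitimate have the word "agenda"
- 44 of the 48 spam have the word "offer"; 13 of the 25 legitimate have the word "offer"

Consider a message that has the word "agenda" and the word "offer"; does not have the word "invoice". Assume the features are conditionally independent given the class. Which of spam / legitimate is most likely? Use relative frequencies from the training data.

spam: (48/73) × (19/48) × (27/48) × (44/48) ≈ 0.134204
legitimate: (25/73) × (5/25) × (17/25) × (13/25) ≈ 0.0242192
Highest score → spam.

spam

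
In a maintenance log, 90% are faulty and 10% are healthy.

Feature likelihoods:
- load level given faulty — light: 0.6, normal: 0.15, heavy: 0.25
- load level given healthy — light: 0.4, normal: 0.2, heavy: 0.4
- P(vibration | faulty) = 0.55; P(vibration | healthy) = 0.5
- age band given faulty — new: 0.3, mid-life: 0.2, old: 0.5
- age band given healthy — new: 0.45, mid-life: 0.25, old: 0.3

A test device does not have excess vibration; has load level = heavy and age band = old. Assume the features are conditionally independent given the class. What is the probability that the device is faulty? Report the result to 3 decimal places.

0.894

faulty: 0.9 × 0.25 × (1−0.55) × 0.5 = 0.050625
healthy: 0.1 × 0.4 × (1−0.5) × 0.3 = 0.006
P(faulty | x) = 0.050625 / 0.056625 ≈ 0.894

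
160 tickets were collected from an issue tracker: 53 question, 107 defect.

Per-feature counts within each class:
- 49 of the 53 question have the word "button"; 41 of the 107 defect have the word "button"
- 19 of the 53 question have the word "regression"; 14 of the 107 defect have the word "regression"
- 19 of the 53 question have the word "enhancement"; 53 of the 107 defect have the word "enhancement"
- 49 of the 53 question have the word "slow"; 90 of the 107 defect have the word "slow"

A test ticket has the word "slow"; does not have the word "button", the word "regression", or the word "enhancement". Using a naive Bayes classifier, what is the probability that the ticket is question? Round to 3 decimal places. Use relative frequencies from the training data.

question: (53/160) × (4/53) × (34/53) × (34/53) × (49/53) ≈ 0.00951188
defect: (107/160) × (66/107) × (93/107) × (54/107) × (90/107) ≈ 0.152192
P(question | x) = 0.00951188 / 0.16170388 ≈ 0.059

0.059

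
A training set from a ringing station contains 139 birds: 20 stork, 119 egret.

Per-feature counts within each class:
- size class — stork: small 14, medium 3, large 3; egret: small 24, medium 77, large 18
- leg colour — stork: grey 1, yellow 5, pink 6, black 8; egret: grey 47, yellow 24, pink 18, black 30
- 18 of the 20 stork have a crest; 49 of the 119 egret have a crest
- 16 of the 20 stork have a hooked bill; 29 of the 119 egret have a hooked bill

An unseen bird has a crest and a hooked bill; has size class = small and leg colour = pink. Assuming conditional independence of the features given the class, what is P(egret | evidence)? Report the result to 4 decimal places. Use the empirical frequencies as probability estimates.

0.1075

stork: (20/139) × (14/20) × (6/20) × (18/20) × (16/20) ≈ 0.0217554
egret: (119/139) × (24/119) × (18/119) × (49/119) × (29/119) ≈ 0.00262073
P(egret | x) = 0.00262073 / 0.02437613 ≈ 0.1075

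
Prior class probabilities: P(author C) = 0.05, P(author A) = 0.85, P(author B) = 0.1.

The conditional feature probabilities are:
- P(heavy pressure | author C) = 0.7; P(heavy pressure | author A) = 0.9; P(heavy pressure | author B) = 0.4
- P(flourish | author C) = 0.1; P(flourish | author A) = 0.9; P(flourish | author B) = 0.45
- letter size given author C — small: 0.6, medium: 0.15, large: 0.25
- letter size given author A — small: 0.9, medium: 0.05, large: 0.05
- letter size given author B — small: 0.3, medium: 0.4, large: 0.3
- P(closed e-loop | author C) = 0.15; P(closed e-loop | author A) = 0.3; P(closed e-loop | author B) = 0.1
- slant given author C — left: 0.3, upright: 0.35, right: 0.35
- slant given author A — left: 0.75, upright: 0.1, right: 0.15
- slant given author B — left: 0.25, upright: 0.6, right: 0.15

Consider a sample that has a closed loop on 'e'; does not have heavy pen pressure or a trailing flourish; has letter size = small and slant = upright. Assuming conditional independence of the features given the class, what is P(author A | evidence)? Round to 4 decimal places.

0.1838

author C: 0.05 × (1−0.7) × (1−0.1) × 0.6 × 0.15 × 0.35 = 0.00042525
author A: 0.85 × (1−0.9) × (1−0.9) × 0.9 × 0.3 × 0.1 = 0.0002295
author B: 0.1 × (1−0.4) × (1−0.45) × 0.3 × 0.1 × 0.6 = 0.000594
P(author A | x) = 0.0002295 / 0.00124875 ≈ 0.1838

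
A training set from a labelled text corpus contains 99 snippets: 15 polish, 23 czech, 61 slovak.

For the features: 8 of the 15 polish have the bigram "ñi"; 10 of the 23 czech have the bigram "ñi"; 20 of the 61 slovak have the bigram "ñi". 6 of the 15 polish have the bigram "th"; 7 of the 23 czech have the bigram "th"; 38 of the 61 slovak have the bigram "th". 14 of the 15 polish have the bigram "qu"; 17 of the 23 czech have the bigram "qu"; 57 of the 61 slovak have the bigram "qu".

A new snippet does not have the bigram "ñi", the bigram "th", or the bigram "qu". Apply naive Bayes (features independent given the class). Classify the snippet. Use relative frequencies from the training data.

polish: (15/99) × (7/15) × (9/15) × (1/15) ≈ 0.00282828
czech: (23/99) × (13/23) × (16/23) × (6/23) ≈ 0.02383
slovak: (61/99) × (41/61) × (23/61) × (4/61) ≈ 0.0102395
Highest score → czech.

czech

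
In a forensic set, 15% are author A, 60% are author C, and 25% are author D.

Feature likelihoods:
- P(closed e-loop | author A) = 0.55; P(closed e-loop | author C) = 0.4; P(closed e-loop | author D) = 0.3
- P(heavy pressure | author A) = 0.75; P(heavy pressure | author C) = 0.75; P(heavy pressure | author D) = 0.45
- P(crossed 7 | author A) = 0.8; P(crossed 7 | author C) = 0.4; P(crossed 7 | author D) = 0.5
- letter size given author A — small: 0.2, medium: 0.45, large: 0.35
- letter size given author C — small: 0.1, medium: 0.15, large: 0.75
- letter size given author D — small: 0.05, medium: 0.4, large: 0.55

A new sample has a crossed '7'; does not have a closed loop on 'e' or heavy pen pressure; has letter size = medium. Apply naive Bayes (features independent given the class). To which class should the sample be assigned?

author D

author A: 0.15 × (1−0.55) × (1−0.75) × 0.8 × 0.45 = 0.006075
author C: 0.6 × (1−0.4) × (1−0.75) × 0.4 × 0.15 = 0.0054
author D: 0.25 × (1−0.3) × (1−0.45) × 0.5 × 0.4 = 0.01925
Highest score → author D.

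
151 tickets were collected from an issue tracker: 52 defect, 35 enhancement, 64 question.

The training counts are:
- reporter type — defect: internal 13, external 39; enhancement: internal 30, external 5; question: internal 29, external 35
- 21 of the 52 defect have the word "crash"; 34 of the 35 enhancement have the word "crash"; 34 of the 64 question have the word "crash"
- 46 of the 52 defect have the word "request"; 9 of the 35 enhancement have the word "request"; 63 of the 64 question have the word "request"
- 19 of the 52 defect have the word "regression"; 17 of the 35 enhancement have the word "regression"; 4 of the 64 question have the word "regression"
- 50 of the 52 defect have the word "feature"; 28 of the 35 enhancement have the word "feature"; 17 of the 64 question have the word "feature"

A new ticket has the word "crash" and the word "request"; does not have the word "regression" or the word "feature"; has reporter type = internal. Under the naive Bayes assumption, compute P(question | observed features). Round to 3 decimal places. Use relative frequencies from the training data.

defect: (52/151) × (13/52) × (21/52) × (46/52) × (33/52) × (2/52) ≈ 0.000750713
enhancement: (35/151) × (30/35) × (34/35) × (9/35) × (18/35) × (7/35) ≈ 0.00510463
question: (64/151) × (29/64) × (34/64) × (63/64) × (60/64) × (47/64) ≈ 0.0691464
P(question | x) = 0.0691464 / 0.075001743 ≈ 0.922

0.922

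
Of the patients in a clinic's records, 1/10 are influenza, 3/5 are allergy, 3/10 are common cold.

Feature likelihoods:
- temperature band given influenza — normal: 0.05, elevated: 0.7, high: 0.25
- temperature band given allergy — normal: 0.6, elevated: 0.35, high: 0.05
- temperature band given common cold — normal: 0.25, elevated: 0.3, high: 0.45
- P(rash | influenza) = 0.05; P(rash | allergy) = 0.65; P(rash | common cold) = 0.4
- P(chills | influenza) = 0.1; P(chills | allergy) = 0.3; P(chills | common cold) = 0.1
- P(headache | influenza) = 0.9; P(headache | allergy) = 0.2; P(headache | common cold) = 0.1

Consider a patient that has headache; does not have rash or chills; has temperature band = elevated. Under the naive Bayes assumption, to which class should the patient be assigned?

influenza: 0.1 × 0.7 × (1−0.05) × (1−0.1) × 0.9 = 0.053865
allergy: 0.6 × 0.35 × (1−0.65) × (1−0.3) × 0.2 = 0.01029
common cold: 0.3 × 0.3 × (1−0.4) × (1−0.1) × 0.1 = 0.00486
Highest score → influenza.

influenza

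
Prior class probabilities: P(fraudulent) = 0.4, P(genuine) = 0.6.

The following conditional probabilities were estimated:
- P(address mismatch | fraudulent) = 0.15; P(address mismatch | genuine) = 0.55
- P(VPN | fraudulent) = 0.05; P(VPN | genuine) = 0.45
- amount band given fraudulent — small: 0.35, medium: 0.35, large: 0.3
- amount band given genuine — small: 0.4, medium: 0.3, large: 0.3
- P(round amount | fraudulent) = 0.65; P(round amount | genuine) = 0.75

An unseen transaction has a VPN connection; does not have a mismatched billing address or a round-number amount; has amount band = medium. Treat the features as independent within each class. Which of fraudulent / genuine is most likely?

fraudulent: 0.4 × (1−0.15) × 0.05 × 0.35 × (1−0.65) = 0.0020825
genuine: 0.6 × (1−0.55) × 0.45 × 0.3 × (1−0.75) = 0.0091125
Highest score → genuine.

genuine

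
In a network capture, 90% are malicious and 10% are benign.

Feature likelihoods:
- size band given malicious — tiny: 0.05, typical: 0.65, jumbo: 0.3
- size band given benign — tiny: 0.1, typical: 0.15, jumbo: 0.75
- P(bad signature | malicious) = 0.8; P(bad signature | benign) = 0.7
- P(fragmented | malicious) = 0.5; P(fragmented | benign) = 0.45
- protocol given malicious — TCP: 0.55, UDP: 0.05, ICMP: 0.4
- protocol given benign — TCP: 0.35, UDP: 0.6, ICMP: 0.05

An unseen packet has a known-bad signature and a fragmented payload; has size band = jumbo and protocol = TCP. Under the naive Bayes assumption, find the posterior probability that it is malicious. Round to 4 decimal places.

0.8778

malicious: 0.9 × 0.3 × 0.8 × 0.5 × 0.55 = 0.0594
benign: 0.1 × 0.75 × 0.7 × 0.45 × 0.35 = 0.00826875
P(malicious | x) = 0.0594 / 0.06766875 ≈ 0.8778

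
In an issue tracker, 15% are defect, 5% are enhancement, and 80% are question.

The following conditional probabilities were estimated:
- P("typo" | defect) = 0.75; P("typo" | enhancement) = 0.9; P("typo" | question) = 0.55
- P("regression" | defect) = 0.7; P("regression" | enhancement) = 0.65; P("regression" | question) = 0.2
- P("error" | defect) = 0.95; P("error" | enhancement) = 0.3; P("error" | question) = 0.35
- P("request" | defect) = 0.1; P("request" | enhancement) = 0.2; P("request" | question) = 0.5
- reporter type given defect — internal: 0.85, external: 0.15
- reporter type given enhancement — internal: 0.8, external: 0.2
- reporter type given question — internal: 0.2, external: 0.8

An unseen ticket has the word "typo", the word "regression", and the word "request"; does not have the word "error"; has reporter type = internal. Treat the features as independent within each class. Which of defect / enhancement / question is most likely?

defect: 0.15 × 0.75 × 0.7 × (1−0.95) × 0.1 × 0.85 = 0.0003346875
enhancement: 0.05 × 0.9 × 0.65 × (1−0.3) × 0.2 × 0.8 = 0.003276
question: 0.8 × 0.55 × 0.2 × (1−0.35) × 0.5 × 0.2 = 0.00572
Highest score → question.

question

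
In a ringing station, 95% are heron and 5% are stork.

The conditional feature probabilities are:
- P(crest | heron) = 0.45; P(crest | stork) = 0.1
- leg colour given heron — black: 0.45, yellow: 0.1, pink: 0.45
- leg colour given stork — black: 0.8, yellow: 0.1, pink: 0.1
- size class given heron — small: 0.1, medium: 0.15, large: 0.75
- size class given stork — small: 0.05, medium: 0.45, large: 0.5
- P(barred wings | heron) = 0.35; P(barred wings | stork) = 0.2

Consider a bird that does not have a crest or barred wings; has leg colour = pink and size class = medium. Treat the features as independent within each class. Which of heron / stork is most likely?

heron: 0.95 × (1−0.45) × 0.45 × 0.15 × (1−0.35) = 0.0229246875
stork: 0.05 × (1−0.1) × 0.1 × 0.45 × (1−0.2) = 0.00162
Highest score → heron.

heron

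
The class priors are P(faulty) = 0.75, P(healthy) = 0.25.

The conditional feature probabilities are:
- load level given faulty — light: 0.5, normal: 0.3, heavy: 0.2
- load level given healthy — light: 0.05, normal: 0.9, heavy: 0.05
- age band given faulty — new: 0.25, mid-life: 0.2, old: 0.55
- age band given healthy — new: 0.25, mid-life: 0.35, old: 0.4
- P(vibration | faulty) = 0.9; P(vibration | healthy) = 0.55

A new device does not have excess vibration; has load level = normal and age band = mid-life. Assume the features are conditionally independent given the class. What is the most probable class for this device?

healthy

faulty: 0.75 × 0.3 × 0.2 × (1−0.9) = 0.0045
healthy: 0.25 × 0.9 × 0.35 × (1−0.55) = 0.0354375
Highest score → healthy.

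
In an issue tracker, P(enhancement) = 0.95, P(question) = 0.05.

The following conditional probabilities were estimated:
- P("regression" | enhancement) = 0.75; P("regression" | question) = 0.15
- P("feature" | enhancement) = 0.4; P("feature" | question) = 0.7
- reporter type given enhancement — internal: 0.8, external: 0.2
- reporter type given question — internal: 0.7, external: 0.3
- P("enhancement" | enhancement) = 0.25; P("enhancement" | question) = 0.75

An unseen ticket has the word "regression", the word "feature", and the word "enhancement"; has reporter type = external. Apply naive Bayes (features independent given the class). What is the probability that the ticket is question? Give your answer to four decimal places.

enhancement: 0.95 × 0.75 × 0.4 × 0.2 × 0.25 = 0.01425
question: 0.05 × 0.15 × 0.7 × 0.3 × 0.75 = 0.00118125
P(question | x) = 0.00118125 / 0.01543125 ≈ 0.0765

0.0765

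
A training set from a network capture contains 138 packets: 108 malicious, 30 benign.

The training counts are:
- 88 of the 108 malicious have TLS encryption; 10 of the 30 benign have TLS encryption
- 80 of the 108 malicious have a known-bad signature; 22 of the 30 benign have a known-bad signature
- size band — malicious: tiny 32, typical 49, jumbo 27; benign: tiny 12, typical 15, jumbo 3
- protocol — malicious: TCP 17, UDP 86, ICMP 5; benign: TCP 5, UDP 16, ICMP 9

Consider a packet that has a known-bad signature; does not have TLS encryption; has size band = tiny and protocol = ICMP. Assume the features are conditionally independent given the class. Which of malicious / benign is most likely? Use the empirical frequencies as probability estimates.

malicious: (108/138) × (20/108) × (80/108) × (32/108) × (5/108) ≈ 0.00147262
benign: (30/138) × (20/30) × (22/30) × (12/30) × (9/30) ≈ 0.0127536
Highest score → benign.

benign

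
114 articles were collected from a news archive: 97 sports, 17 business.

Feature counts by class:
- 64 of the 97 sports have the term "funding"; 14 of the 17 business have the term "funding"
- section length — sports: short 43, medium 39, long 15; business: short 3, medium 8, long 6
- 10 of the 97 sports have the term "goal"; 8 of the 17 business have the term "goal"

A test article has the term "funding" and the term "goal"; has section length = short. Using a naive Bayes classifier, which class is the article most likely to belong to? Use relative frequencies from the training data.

sports

sports: (97/114) × (64/97) × (43/97) × (10/97) ≈ 0.0256567
business: (17/114) × (14/17) × (3/17) × (8/17) ≈ 0.0101985
Highest score → sports.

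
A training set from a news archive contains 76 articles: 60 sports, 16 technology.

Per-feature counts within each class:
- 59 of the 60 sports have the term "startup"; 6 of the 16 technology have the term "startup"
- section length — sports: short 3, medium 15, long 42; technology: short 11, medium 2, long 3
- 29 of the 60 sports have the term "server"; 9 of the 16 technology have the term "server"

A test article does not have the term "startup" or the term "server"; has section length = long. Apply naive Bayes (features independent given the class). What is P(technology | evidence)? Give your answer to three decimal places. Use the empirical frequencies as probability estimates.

0.694

sports: (60/76) × (1/60) × (42/60) × (31/60) ≈ 0.00475877
technology: (16/76) × (10/16) × (3/16) × (7/16) ≈ 0.0107936
P(technology | x) = 0.0107936 / 0.01555237 ≈ 0.694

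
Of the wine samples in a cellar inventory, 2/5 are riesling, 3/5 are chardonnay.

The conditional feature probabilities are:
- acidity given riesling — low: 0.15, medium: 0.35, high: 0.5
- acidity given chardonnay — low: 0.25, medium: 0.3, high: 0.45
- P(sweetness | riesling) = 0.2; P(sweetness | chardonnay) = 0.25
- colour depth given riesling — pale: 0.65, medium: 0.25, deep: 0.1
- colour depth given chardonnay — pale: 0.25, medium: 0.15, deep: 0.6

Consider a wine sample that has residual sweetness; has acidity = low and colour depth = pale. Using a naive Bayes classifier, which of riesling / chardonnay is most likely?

riesling: 0.4 × 0.15 × 0.2 × 0.65 = 0.0078
chardonnay: 0.6 × 0.25 × 0.25 × 0.25 = 0.009375
Highest score → chardonnay.

chardonnay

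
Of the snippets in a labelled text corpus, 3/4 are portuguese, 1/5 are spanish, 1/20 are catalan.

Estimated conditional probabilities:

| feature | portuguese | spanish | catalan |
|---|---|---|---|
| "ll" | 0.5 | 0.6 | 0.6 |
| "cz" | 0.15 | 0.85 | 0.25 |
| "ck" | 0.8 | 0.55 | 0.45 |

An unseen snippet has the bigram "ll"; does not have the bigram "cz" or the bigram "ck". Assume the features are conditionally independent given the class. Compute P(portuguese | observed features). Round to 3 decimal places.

portuguese: 0.75 × 0.5 × (1−0.15) × (1−0.8) = 0.06375
spanish: 0.2 × 0.6 × (1−0.85) × (1−0.55) = 0.0081
catalan: 0.05 × 0.6 × (1−0.25) × (1−0.45) = 0.012375
P(portuguese | x) = 0.06375 / 0.084225 ≈ 0.757

0.757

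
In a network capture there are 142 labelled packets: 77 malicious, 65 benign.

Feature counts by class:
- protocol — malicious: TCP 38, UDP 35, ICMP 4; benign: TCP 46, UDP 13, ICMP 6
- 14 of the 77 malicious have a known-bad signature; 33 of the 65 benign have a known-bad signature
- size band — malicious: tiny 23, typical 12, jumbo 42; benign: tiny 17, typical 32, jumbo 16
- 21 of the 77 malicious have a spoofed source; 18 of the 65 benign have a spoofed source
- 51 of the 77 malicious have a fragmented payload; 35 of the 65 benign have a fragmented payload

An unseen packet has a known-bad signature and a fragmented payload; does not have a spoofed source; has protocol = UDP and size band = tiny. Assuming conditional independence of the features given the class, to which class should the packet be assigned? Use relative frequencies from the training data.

malicious: (77/142) × (35/77) × (14/77) × (23/77) × (56/77) × (51/77) ≈ 0.00644809
benign: (65/142) × (13/65) × (33/65) × (17/65) × (47/65) × (35/65) ≈ 0.00473293
Highest score → malicious.

malicious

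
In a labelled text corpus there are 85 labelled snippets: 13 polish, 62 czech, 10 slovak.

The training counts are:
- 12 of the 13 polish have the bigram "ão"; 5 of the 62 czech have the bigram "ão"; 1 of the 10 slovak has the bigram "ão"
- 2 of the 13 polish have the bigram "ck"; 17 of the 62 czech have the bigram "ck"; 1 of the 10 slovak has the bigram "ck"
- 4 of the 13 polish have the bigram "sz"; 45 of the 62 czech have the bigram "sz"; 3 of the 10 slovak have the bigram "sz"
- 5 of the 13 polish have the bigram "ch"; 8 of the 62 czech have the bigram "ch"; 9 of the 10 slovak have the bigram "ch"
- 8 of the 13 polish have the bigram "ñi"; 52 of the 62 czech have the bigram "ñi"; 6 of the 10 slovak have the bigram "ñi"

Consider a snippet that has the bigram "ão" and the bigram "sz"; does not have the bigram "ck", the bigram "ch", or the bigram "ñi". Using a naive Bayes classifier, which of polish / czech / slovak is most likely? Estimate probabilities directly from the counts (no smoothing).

polish

polish: (13/85) × (12/13) × (11/13) × (4/13) × (8/13) × (5/13) ≈ 0.00869965
czech: (62/85) × (5/62) × (45/62) × (45/62) × (54/62) × (10/62) ≈ 0.00435314
slovak: (10/85) × (1/10) × (9/10) × (3/10) × (1/10) × (4/10) ≈ 0.000127059
Highest score → polish.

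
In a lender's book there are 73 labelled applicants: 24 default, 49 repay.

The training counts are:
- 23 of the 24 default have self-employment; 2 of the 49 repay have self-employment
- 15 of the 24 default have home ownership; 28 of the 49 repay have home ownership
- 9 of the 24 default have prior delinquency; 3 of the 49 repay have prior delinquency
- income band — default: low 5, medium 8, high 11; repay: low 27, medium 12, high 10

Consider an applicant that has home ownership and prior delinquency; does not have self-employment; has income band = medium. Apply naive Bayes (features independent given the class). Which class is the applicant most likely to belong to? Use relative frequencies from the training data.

default: (24/73) × (1/24) × (15/24) × (9/24) × (8/24) ≈ 0.00107021
repay: (49/73) × (47/49) × (28/49) × (3/49) × (12/49) ≈ 0.00551629
Highest score → repay.

repay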